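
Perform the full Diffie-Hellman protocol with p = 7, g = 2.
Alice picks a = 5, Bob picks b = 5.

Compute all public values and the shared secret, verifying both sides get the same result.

Step 1: A = g^a mod p = 2^5 mod 7 = 4.
Step 2: B = g^b mod p = 2^5 mod 7 = 4.
Step 3: Alice computes s = B^a mod p = 4^5 mod 7 = 2.
Step 4: Bob computes s = A^b mod p = 4^5 mod 7 = 2.
Both sides agree: shared secret = 2.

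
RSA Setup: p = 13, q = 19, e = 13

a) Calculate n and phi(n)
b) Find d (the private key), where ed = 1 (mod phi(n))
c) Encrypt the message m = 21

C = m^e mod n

Step 1: n = 13 * 19 = 247.
Step 2: phi(n) = (13-1)(19-1) = 12 * 18 = 216.
Step 3: Find d = 13^(-1) mod 216 = 133.
  Verify: 13 * 133 = 1729 = 1 (mod 216).
Step 4: C = 21^13 mod 247 = 60.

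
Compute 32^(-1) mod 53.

Step 1: We need x such that 32 * x = 1 (mod 53).
Step 2: Using the extended Euclidean algorithm or trial:
  32 * 5 = 160 = 3 * 53 + 1.
Step 3: Since 160 mod 53 = 1, the inverse is x = 5.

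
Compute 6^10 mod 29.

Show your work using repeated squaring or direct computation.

Step 1: Compute 6^10 mod 29 step by step, reducing modulo 29 at each step.
  6^1 mod 29 = 6
  6^2 mod 29 = (6 * 6) mod 29 = 7
  6^3 mod 29 = (7 * 6) mod 29 = 13
  6^4 mod 29 = (13 * 6) mod 29 = 20
  6^5 mod 29 = (20 * 6) mod 29 = 4
  6^6 mod 29 = (4 * 6) mod 29 = 24
  6^7 mod 29 = (24 * 6) mod 29 = 28
  6^8 mod 29 = (28 * 6) mod 29 = 23
  6^9 mod 29 = (23 * 6) mod 29 = 22
  6^10 mod 29 = (22 * 6) mod 29 = 16
Step 2: Result = 16.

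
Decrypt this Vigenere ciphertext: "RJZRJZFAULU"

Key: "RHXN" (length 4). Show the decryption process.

Step 1: Key 'RHXN' has length 4. Extended key: RHXNRHXNRHX
Step 2: Decrypt each position:
  R(17) - R(17) = 0 = A
  J(9) - H(7) = 2 = C
  Z(25) - X(23) = 2 = C
  R(17) - N(13) = 4 = E
  J(9) - R(17) = 18 = S
  Z(25) - H(7) = 18 = S
  F(5) - X(23) = 8 = I
  A(0) - N(13) = 13 = N
  U(20) - R(17) = 3 = D
  L(11) - H(7) = 4 = E
  U(20) - X(23) = 23 = X
Plaintext: ACCESSINDEX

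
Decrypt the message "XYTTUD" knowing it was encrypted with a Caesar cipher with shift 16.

Step 1: Reverse the shift by subtracting 16 from each letter position.
  X (position 23) -> position (23-16) mod 26 = 7 -> H
  Y (position 24) -> position (24-16) mod 26 = 8 -> I
  T (position 19) -> position (19-16) mod 26 = 3 -> D
  T (position 19) -> position (19-16) mod 26 = 3 -> D
  U (position 20) -> position (20-16) mod 26 = 4 -> E
  D (position 3) -> position (3-16) mod 26 = 13 -> N
Decrypted message: HIDDEN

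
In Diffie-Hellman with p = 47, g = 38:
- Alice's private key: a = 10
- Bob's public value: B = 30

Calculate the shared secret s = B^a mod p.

Step 1: s = B^a mod p = 30^10 mod 47.
  30^1 mod 47 = 30
  30^2 mod 47 = (30 * 30) mod 47 = 7
  30^3 mod 47 = (7 * 30) mod 47 = 22
  30^4 mod 47 = (22 * 30) mod 47 = 2
  30^5 mod 47 = (2 * 30) mod 47 = 13
  30^6 mod 47 = (13 * 30) mod 47 = 14
  30^7 mod 47 = (14 * 30) mod 47 = 44
  30^8 mod 47 = (44 * 30) mod 47 = 4
  30^9 mod 47 = (4 * 30) mod 47 = 26
  30^10 mod 47 = (26 * 30) mod 47 = 28
Result: shared secret = 28.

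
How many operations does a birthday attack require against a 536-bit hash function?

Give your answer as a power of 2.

Step 1: The birthday paradox gives collision probability ~50% after sqrt(2^n) = 2^(n/2) hashes.
Step 2: For 536-bit output: 2^(536/2) = 2^268.
Step 3: Approximately 2^268 hash computations needed.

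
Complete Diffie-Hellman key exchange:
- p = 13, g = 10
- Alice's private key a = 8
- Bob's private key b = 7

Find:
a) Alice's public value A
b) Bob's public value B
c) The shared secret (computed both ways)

Step 1: A = g^a mod p = 10^8 mod 13 = 9.
Step 2: B = g^b mod p = 10^7 mod 13 = 10.
Step 3: Alice computes s = B^a mod p = 10^8 mod 13 = 9.
Step 4: Bob computes s = A^b mod p = 9^7 mod 13 = 9.
Both sides agree: shared secret = 9.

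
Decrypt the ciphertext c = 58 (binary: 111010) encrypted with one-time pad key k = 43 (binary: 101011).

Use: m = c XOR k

Step 1: XOR ciphertext with key:
  Ciphertext: 111010
  Key:        101011
  XOR:        010001
Step 2: Plaintext = 010001 = 17 in decimal.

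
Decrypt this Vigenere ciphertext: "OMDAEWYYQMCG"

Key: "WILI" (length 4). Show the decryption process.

Step 1: Key 'WILI' has length 4. Extended key: WILIWILIWILI
Step 2: Decrypt each position:
  O(14) - W(22) = 18 = S
  M(12) - I(8) = 4 = E
  D(3) - L(11) = 18 = S
  A(0) - I(8) = 18 = S
  E(4) - W(22) = 8 = I
  W(22) - I(8) = 14 = O
  Y(24) - L(11) = 13 = N
  Y(24) - I(8) = 16 = Q
  Q(16) - W(22) = 20 = U
  M(12) - I(8) = 4 = E
  C(2) - L(11) = 17 = R
  G(6) - I(8) = 24 = Y
Plaintext: SESSIONQUERY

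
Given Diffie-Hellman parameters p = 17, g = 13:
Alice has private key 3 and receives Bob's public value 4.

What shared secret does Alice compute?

Step 1: s = B^a mod p = 4^3 mod 17.
  4^1 mod 17 = 4
  4^2 mod 17 = (4 * 4) mod 17 = 16
  4^3 mod 17 = (16 * 4) mod 17 = 13
Result: shared secret = 13.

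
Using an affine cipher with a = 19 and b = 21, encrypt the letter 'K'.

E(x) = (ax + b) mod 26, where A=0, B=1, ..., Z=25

Step 1: Convert 'K' to number: x = 10.
Step 2: E(10) = (19 * 10 + 21) mod 26 = 211 mod 26 = 3.
Step 3: Convert 3 back to letter: D.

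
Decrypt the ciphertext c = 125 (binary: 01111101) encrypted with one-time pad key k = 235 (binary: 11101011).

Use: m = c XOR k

Step 1: XOR ciphertext with key:
  Ciphertext: 01111101
  Key:        11101011
  XOR:        10010110
Step 2: Plaintext = 10010110 = 150 in decimal.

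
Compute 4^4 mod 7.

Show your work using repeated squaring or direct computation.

Step 1: Compute 4^4 mod 7 step by step, reducing modulo 7 at each step.
  4^1 mod 7 = 4
  4^2 mod 7 = (4 * 4) mod 7 = 2
  4^3 mod 7 = (2 * 4) mod 7 = 1
  4^4 mod 7 = (1 * 4) mod 7 = 4
Step 2: Result = 4.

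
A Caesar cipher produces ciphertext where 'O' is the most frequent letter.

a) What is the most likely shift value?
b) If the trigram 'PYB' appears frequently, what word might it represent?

Step 1: In English, 'E' is the most frequent letter (12.7%).
Step 2: The most frequent ciphertext letter is 'O' (position 14).
Step 3: Shift = (14 - 4) mod 26 = 10.
Step 4: Decrypt 'PYB' by shifting back 10:
  P -> F
  Y -> O
  B -> R
Step 5: 'PYB' decrypts to 'FOR'.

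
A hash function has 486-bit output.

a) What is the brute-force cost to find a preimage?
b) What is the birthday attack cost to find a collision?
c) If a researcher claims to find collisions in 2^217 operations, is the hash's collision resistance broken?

Step 1: Preimage resistance requires brute-force of 2^486 operations.
Step 2: Collision resistance (birthday bound) = 2^(486/2) = 2^243.
Step 3: The claimed attack costs 2^217 operations.
Step 4: Since 2^217 < 2^243, the claimed attack beats the generic birthday bound, so collision resistance is broken.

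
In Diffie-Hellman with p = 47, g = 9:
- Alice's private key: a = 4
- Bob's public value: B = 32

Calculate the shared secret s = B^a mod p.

Step 1: s = B^a mod p = 32^4 mod 47.
  32^1 mod 47 = 32
  32^2 mod 47 = (32 * 32) mod 47 = 37
  32^3 mod 47 = (37 * 32) mod 47 = 9
  32^4 mod 47 = (9 * 32) mod 47 = 6
Result: shared secret = 6.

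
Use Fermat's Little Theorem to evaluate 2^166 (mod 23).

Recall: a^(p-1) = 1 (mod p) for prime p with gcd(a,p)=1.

Step 1: Since 23 is prime, by Fermat's Little Theorem: 2^22 = 1 (mod 23).
Step 2: Reduce exponent: 166 mod 22 = 12.
Step 3: So 2^166 = 2^12 (mod 23).
Step 4: 2^12 mod 23 = 2.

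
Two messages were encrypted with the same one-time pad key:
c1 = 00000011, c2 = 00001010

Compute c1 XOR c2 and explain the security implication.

Step 1: c1 XOR c2 = (m1 XOR k) XOR (m2 XOR k).
Step 2: By XOR associativity/commutativity: = m1 XOR m2 XOR k XOR k = m1 XOR m2.
Step 3: 00000011 XOR 00001010 = 00001001 = 9.
Step 4: The key cancels out! An attacker learns m1 XOR m2 = 9, revealing the relationship between plaintexts.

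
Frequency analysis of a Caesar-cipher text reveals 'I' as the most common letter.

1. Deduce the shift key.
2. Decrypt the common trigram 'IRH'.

Step 1: In English, 'E' is the most frequent letter (12.7%).
Step 2: The most frequent ciphertext letter is 'I' (position 8).
Step 3: Shift = (8 - 4) mod 26 = 4.
Step 4: Decrypt 'IRH' by shifting back 4:
  I -> E
  R -> N
  H -> D
Step 5: 'IRH' decrypts to 'END'.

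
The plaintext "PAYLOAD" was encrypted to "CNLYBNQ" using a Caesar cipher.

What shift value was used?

Step 1: Compare first letters: P (position 15) -> C (position 2).
Step 2: Shift = (2 - 15) mod 26 = 13.
The shift value is 13.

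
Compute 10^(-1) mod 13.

Step 1: We need x such that 10 * x = 1 (mod 13).
Step 2: Using the extended Euclidean algorithm or trial:
  10 * 4 = 40 = 3 * 13 + 1.
Step 3: Since 40 mod 13 = 1, the inverse is x = 4.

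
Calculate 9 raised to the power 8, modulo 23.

Step 1: Compute 9^8 mod 23 step by step, reducing modulo 23 at each step.
  9^1 mod 23 = 9
  9^2 mod 23 = (9 * 9) mod 23 = 12
  9^3 mod 23 = (12 * 9) mod 23 = 16
  9^4 mod 23 = (16 * 9) mod 23 = 6
  9^5 mod 23 = (6 * 9) mod 23 = 8
  9^6 mod 23 = (8 * 9) mod 23 = 3
  9^7 mod 23 = (3 * 9) mod 23 = 4
  9^8 mod 23 = (4 * 9) mod 23 = 13
Step 2: Result = 13.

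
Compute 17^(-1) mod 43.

Step 1: We need x such that 17 * x = 1 (mod 43).
Step 2: Using the extended Euclidean algorithm or trial:
  17 * 38 = 646 = 15 * 43 + 1.
Step 3: Since 646 mod 43 = 1, the inverse is x = 38.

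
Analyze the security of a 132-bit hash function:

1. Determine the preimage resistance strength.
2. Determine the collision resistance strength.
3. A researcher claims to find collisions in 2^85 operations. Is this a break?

Step 1: Preimage resistance requires brute-force of 2^132 operations.
Step 2: Collision resistance (birthday bound) = 2^(132/2) = 2^66.
Step 3: The claimed attack costs 2^85 operations.
Step 4: Since 2^85 >= 2^66, the claimed attack is no faster than the generic birthday attack, so this does not break collision resistance.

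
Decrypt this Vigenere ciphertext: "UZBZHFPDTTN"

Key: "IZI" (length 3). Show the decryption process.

Step 1: Key 'IZI' has length 3. Extended key: IZIIZIIZIIZ
Step 2: Decrypt each position:
  U(20) - I(8) = 12 = M
  Z(25) - Z(25) = 0 = A
  B(1) - I(8) = 19 = T
  Z(25) - I(8) = 17 = R
  H(7) - Z(25) = 8 = I
  F(5) - I(8) = 23 = X
  P(15) - I(8) = 7 = H
  D(3) - Z(25) = 4 = E
  T(19) - I(8) = 11 = L
  T(19) - I(8) = 11 = L
  N(13) - Z(25) = 14 = O
Plaintext: MATRIXHELLO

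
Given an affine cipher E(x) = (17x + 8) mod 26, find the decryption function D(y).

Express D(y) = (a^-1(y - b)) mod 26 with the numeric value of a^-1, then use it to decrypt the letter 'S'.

Step 1: Find a^-1, the modular inverse of 17 mod 26.
Step 2: We need 17 * a^-1 = 1 (mod 26).
Step 3: 17 * 23 = 391 = 15 * 26 + 1, so a^-1 = 23.
Step 4: D(y) = 23(y - 8) mod 26.
Step 5: Apply to 'S' (y = 18): D(18) = 23 * (18 - 8) mod 26 = 23 * 10 mod 26 = 22 -> 'W'.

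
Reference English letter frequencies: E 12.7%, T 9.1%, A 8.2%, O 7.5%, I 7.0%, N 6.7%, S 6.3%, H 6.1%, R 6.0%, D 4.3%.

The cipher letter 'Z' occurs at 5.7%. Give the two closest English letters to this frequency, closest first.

Step 1: Observed frequency of 'Z' is 5.7%.
Step 2: Compute distances to each reference frequency and sort:
  R (6.0%): difference = 0.3% <-- BEST
  H (6.1%): difference = 0.4% <-- RUNNER-UP
  S (6.3%): difference = 0.6%
  N (6.7%): difference = 1.0%
  I (7.0%): difference = 1.3%
Step 3: Most likely is 'R' (6.0%, diff 0.3%); second most likely is 'H' (6.1%, diff 0.4%).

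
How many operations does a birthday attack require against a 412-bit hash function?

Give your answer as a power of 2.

Step 1: The birthday paradox gives collision probability ~50% after sqrt(2^n) = 2^(n/2) hashes.
Step 2: For 412-bit output: 2^(412/2) = 2^206.
Step 3: Approximately 2^206 hash computations needed.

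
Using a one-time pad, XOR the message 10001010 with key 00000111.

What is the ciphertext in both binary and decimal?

Step 1: Write out the XOR operation bit by bit:
  Message: 10001010
  Key:     00000111
  XOR:     10001101
Step 2: Convert to decimal: 10001101 = 141.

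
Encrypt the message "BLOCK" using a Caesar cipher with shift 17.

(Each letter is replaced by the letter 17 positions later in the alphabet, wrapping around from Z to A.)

Step 1: For each letter, shift forward by 17 positions (mod 26).
  B (position 1) -> position (1+17) mod 26 = 18 -> S
  L (position 11) -> position (11+17) mod 26 = 2 -> C
  O (position 14) -> position (14+17) mod 26 = 5 -> F
  C (position 2) -> position (2+17) mod 26 = 19 -> T
  K (position 10) -> position (10+17) mod 26 = 1 -> B
Result: SCFTB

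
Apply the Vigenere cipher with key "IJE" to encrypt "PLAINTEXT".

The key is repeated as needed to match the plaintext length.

Step 1: Repeat key to match plaintext length:
  Plaintext: PLAINTEXT
  Key:       IJEIJEIJE
Step 2: Encrypt each letter:
  P(15) + I(8) = (15+8) mod 26 = 23 = X
  L(11) + J(9) = (11+9) mod 26 = 20 = U
  A(0) + E(4) = (0+4) mod 26 = 4 = E
  I(8) + I(8) = (8+8) mod 26 = 16 = Q
  N(13) + J(9) = (13+9) mod 26 = 22 = W
  T(19) + E(4) = (19+4) mod 26 = 23 = X
  E(4) + I(8) = (4+8) mod 26 = 12 = M
  X(23) + J(9) = (23+9) mod 26 = 6 = G
  T(19) + E(4) = (19+4) mod 26 = 23 = X
Ciphertext: XUEQWXMGX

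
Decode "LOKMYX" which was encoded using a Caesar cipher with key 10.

Step 1: Reverse the shift by subtracting 10 from each letter position.
  L (position 11) -> position (11-10) mod 26 = 1 -> B
  O (position 14) -> position (14-10) mod 26 = 4 -> E
  K (position 10) -> position (10-10) mod 26 = 0 -> A
  M (position 12) -> position (12-10) mod 26 = 2 -> C
  Y (position 24) -> position (24-10) mod 26 = 14 -> O
  X (position 23) -> position (23-10) mod 26 = 13 -> N
Decrypted message: BEACON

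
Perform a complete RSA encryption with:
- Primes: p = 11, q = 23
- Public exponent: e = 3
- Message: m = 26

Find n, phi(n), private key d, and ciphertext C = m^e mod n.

Step 1: n = 11 * 23 = 253.
Step 2: phi(n) = (11-1)(23-1) = 10 * 22 = 220.
Step 3: Find d = 3^(-1) mod 220 = 147.
  Verify: 3 * 147 = 441 = 1 (mod 220).
Step 4: C = 26^3 mod 253 = 119.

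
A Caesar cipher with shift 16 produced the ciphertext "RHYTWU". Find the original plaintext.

Step 1: Reverse the shift by subtracting 16 from each letter position.
  R (position 17) -> position (17-16) mod 26 = 1 -> B
  H (position 7) -> position (7-16) mod 26 = 17 -> R
  Y (position 24) -> position (24-16) mod 26 = 8 -> I
  T (position 19) -> position (19-16) mod 26 = 3 -> D
  W (position 22) -> position (22-16) mod 26 = 6 -> G
  U (position 20) -> position (20-16) mod 26 = 4 -> E
Decrypted message: BRIDGE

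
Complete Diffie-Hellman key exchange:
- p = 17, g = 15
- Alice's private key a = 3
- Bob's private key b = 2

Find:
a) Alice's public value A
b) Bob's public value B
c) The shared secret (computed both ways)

Step 1: A = g^a mod p = 15^3 mod 17 = 9.
Step 2: B = g^b mod p = 15^2 mod 17 = 4.
Step 3: Alice computes s = B^a mod p = 4^3 mod 17 = 13.
Step 4: Bob computes s = A^b mod p = 9^2 mod 17 = 13.
Both sides agree: shared secret = 13.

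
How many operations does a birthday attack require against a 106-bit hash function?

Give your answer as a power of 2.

Step 1: The birthday paradox gives collision probability ~50% after sqrt(2^n) = 2^(n/2) hashes.
Step 2: For 106-bit output: 2^(106/2) = 2^53.
Step 3: Approximately 2^53 hash computations needed.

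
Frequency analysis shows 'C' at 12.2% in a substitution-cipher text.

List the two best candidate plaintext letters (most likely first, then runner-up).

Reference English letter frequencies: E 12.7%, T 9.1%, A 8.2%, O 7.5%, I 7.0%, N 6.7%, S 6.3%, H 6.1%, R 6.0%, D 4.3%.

Step 1: Observed frequency of 'C' is 12.2%.
Step 2: Compute distances to each reference frequency and sort:
  E (12.7%): difference = 0.5% <-- BEST
  T (9.1%): difference = 3.1% <-- RUNNER-UP
  A (8.2%): difference = 4.0%
  O (7.5%): difference = 4.7%
  I (7.0%): difference = 5.2%
Step 3: Most likely is 'E' (12.7%, diff 0.5%); second most likely is 'T' (9.1%, diff 3.1%).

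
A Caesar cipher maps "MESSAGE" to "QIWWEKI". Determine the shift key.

Step 1: Compare first letters: M (position 12) -> Q (position 16).
Step 2: Shift = (16 - 12) mod 26 = 4.
The shift value is 4.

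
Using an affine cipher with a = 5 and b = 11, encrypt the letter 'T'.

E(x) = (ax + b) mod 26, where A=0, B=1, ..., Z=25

Step 1: Convert 'T' to number: x = 19.
Step 2: E(19) = (5 * 19 + 11) mod 26 = 106 mod 26 = 2.
Step 3: Convert 2 back to letter: C.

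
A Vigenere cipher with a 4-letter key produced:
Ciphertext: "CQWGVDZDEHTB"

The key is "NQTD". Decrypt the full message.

Step 1: Key 'NQTD' has length 4. Extended key: NQTDNQTDNQTD
Step 2: Decrypt each position:
  C(2) - N(13) = 15 = P
  Q(16) - Q(16) = 0 = A
  W(22) - T(19) = 3 = D
  G(6) - D(3) = 3 = D
  V(21) - N(13) = 8 = I
  D(3) - Q(16) = 13 = N
  Z(25) - T(19) = 6 = G
  D(3) - D(3) = 0 = A
  E(4) - N(13) = 17 = R
  H(7) - Q(16) = 17 = R
  T(19) - T(19) = 0 = A
  B(1) - D(3) = 24 = Y
Plaintext: PADDINGARRAY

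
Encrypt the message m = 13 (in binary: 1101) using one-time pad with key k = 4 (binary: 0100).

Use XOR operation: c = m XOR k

Step 1: Write out the XOR operation bit by bit:
  Message: 1101
  Key:     0100
  XOR:     1001
Step 2: Convert to decimal: 1001 = 9.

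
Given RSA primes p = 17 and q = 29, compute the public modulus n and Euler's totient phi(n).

Step 1: n = p * q = 17 * 29 = 493.
Step 2: phi(n) = (p-1)(q-1) = 16 * 28 = 448.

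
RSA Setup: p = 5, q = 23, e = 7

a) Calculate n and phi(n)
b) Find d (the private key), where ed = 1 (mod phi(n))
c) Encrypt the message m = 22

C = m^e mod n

Step 1: n = 5 * 23 = 115.
Step 2: phi(n) = (5-1)(23-1) = 4 * 22 = 88.
Step 3: Find d = 7^(-1) mod 88 = 63.
  Verify: 7 * 63 = 441 = 1 (mod 88).
Step 4: C = 22^7 mod 115 = 68.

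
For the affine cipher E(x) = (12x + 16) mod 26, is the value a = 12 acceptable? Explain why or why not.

Step 1: Compute gcd(12, 26).
Step 2: gcd(12, 26) = 2.
Since gcd = 2 != 1, 12 shares a common factor with 26, so it cannot be used.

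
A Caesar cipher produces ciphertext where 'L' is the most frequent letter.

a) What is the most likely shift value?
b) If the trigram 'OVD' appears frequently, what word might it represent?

Step 1: In English, 'E' is the most frequent letter (12.7%).
Step 2: The most frequent ciphertext letter is 'L' (position 11).
Step 3: Shift = (11 - 4) mod 26 = 7.
Step 4: Decrypt 'OVD' by shifting back 7:
  O -> H
  V -> O
  D -> W
Step 5: 'OVD' decrypts to 'HOW'.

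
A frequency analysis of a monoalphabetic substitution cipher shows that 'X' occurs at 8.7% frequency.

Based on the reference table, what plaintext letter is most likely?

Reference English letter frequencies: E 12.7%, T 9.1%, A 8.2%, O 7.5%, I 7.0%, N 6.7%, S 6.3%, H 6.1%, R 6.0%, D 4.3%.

Step 1: The observed frequency is 8.7%.
Step 2: Compare with English frequencies:
  E: 12.7% (difference: 4.0%)
  T: 9.1% (difference: 0.4%) <-- closest
  A: 8.2% (difference: 0.5%)
  O: 7.5% (difference: 1.2%)
  I: 7.0% (difference: 1.7%)
  N: 6.7% (difference: 2.0%)
  S: 6.3% (difference: 2.4%)
  H: 6.1% (difference: 2.6%)
  R: 6.0% (difference: 2.7%)
  D: 4.3% (difference: 4.4%)
Step 3: 'X' most likely represents 'T' (frequency 9.1%).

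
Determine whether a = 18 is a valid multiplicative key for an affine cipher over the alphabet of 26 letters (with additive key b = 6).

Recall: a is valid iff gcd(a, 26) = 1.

Step 1: Compute gcd(18, 26).
Step 2: gcd(18, 26) = 2.
Since gcd = 2 != 1, 18 shares a common factor with 26, so it cannot be used.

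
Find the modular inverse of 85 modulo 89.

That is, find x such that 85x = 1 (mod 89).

Step 1: We need x such that 85 * x = 1 (mod 89).
Step 2: Using the extended Euclidean algorithm or trial:
  85 * 22 = 1870 = 21 * 89 + 1.
Step 3: Since 1870 mod 89 = 1, the inverse is x = 22.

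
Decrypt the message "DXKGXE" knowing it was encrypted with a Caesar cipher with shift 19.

Step 1: Reverse the shift by subtracting 19 from each letter position.
  D (position 3) -> position (3-19) mod 26 = 10 -> K
  X (position 23) -> position (23-19) mod 26 = 4 -> E
  K (position 10) -> position (10-19) mod 26 = 17 -> R
  G (position 6) -> position (6-19) mod 26 = 13 -> N
  X (position 23) -> position (23-19) mod 26 = 4 -> E
  E (position 4) -> position (4-19) mod 26 = 11 -> L
Decrypted message: KERNEL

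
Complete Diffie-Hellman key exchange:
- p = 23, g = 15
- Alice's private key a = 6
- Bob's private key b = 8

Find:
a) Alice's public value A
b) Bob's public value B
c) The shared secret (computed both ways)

Step 1: A = g^a mod p = 15^6 mod 23 = 13.
Step 2: B = g^b mod p = 15^8 mod 23 = 4.
Step 3: Alice computes s = B^a mod p = 4^6 mod 23 = 2.
Step 4: Bob computes s = A^b mod p = 13^8 mod 23 = 2.
Both sides agree: shared secret = 2.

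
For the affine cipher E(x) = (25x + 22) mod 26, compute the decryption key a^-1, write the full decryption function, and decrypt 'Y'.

Step 1: Find a^-1, the modular inverse of 25 mod 26.
Step 2: We need 25 * a^-1 = 1 (mod 26).
Step 3: 25 * 25 = 625 = 24 * 26 + 1, so a^-1 = 25.
Step 4: D(y) = 25(y - 22) mod 26.
Step 5: Apply to 'Y' (y = 24): D(24) = 25 * (24 - 22) mod 26 = 25 * 2 mod 26 = 24 -> 'Y'.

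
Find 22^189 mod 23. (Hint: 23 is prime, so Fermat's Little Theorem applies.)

Step 1: Since 23 is prime, by Fermat's Little Theorem: 22^22 = 1 (mod 23).
Step 2: Reduce exponent: 189 mod 22 = 13.
Step 3: So 22^189 = 22^13 (mod 23).
Step 4: 22^13 mod 23 = 22.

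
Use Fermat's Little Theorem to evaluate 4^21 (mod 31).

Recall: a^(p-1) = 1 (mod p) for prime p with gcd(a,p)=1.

Step 1: Since 31 is prime, by Fermat's Little Theorem: 4^30 = 1 (mod 31).
Step 2: Reduce exponent: 21 mod 30 = 21.
Step 3: So 4^21 = 4^21 (mod 31).
Step 4: 4^21 mod 31 = 4.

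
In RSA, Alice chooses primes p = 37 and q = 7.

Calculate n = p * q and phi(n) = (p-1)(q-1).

Step 1: n = p * q = 37 * 7 = 259.
Step 2: phi(n) = (p-1)(q-1) = 36 * 6 = 216.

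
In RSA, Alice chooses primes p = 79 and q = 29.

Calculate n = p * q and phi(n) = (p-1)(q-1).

Step 1: n = p * q = 79 * 29 = 2291.
Step 2: phi(n) = (p-1)(q-1) = 78 * 28 = 2184.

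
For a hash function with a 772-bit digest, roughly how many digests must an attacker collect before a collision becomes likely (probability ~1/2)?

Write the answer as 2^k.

Step 1: The birthday paradox gives collision probability ~50% after sqrt(2^n) = 2^(n/2) hashes.
Step 2: For 772-bit output: 2^(772/2) = 2^386.
Step 3: Approximately 2^386 hash computations needed.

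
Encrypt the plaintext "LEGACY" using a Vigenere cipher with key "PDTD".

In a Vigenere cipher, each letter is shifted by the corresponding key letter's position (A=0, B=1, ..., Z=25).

Step 1: Repeat key to match plaintext length:
  Plaintext: LEGACY
  Key:       PDTDPD
Step 2: Encrypt each letter:
  L(11) + P(15) = (11+15) mod 26 = 0 = A
  E(4) + D(3) = (4+3) mod 26 = 7 = H
  G(6) + T(19) = (6+19) mod 26 = 25 = Z
  A(0) + D(3) = (0+3) mod 26 = 3 = D
  C(2) + P(15) = (2+15) mod 26 = 17 = R
  Y(24) + D(3) = (24+3) mod 26 = 1 = B
Ciphertext: AHZDRB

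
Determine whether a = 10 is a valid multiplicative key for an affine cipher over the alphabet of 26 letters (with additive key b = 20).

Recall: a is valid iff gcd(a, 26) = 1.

Step 1: Compute gcd(10, 26).
Step 2: gcd(10, 26) = 2.
Since gcd = 2 != 1, 10 shares a common factor with 26, so it cannot be used.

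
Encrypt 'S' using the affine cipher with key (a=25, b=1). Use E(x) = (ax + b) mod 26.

Step 1: Convert 'S' to number: x = 18.
Step 2: E(18) = (25 * 18 + 1) mod 26 = 451 mod 26 = 9.
Step 3: Convert 9 back to letter: J.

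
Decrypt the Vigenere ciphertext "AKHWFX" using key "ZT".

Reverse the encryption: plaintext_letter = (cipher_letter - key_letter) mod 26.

Step 1: Extend key: ZTZTZT
Step 2: Decrypt each letter (c - k) mod 26:
  A(0) - Z(25) = (0-25) mod 26 = 1 = B
  K(10) - T(19) = (10-19) mod 26 = 17 = R
  H(7) - Z(25) = (7-25) mod 26 = 8 = I
  W(22) - T(19) = (22-19) mod 26 = 3 = D
  F(5) - Z(25) = (5-25) mod 26 = 6 = G
  X(23) - T(19) = (23-19) mod 26 = 4 = E
Plaintext: BRIDGE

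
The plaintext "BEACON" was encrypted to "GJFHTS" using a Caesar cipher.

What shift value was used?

Step 1: Compare first letters: B (position 1) -> G (position 6).
Step 2: Shift = (6 - 1) mod 26 = 5.
The shift value is 5.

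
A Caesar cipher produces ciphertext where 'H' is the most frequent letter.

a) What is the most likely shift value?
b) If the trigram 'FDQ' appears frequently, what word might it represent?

Step 1: In English, 'E' is the most frequent letter (12.7%).
Step 2: The most frequent ciphertext letter is 'H' (position 7).
Step 3: Shift = (7 - 4) mod 26 = 3.
Step 4: Decrypt 'FDQ' by shifting back 3:
  F -> C
  D -> A
  Q -> N
Step 5: 'FDQ' decrypts to 'CAN'.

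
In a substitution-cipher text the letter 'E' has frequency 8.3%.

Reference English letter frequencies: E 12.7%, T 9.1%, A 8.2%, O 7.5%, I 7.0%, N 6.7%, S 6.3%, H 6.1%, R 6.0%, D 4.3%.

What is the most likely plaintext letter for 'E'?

Step 1: The observed frequency is 8.3%.
Step 2: Compare with English frequencies:
  E: 12.7% (difference: 4.4%)
  T: 9.1% (difference: 0.8%)
  A: 8.2% (difference: 0.1%) <-- closest
  O: 7.5% (difference: 0.8%)
  I: 7.0% (difference: 1.3%)
  N: 6.7% (difference: 1.6%)
  S: 6.3% (difference: 2.0%)
  H: 6.1% (difference: 2.2%)
  R: 6.0% (difference: 2.3%)
  D: 4.3% (difference: 4.0%)
Step 3: 'E' most likely represents 'A' (frequency 8.2%).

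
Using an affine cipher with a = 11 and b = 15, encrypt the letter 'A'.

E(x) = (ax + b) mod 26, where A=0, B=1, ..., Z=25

Step 1: Convert 'A' to number: x = 0.
Step 2: E(0) = (11 * 0 + 15) mod 26 = 15 mod 26 = 15.
Step 3: Convert 15 back to letter: P.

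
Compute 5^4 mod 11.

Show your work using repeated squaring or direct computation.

Step 1: Compute 5^4 mod 11 step by step, reducing modulo 11 at each step.
  5^1 mod 11 = 5
  5^2 mod 11 = (5 * 5) mod 11 = 3
  5^3 mod 11 = (3 * 5) mod 11 = 4
  5^4 mod 11 = (4 * 5) mod 11 = 9
Step 2: Result = 9.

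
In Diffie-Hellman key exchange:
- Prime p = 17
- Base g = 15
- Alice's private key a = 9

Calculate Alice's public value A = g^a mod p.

Step 1: A = g^a mod p = 15^9 mod 17.
  15^1 mod 17 = 15
  15^2 mod 17 = (15 * 15) mod 17 = 4
  15^3 mod 17 = (4 * 15) mod 17 = 9
  15^4 mod 17 = (9 * 15) mod 17 = 16
  15^5 mod 17 = (16 * 15) mod 17 = 2
  15^6 mod 17 = (2 * 15) mod 17 = 13
  15^7 mod 17 = (13 * 15) mod 17 = 8
  15^8 mod 17 = (8 * 15) mod 17 = 1
  15^9 mod 17 = (1 * 15) mod 17 = 15
Result: A = 15.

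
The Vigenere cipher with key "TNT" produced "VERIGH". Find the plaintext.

Step 1: Extend key: TNTTNT
Step 2: Decrypt each letter (c - k) mod 26:
  V(21) - T(19) = (21-19) mod 26 = 2 = C
  E(4) - N(13) = (4-13) mod 26 = 17 = R
  R(17) - T(19) = (17-19) mod 26 = 24 = Y
  I(8) - T(19) = (8-19) mod 26 = 15 = P
  G(6) - N(13) = (6-13) mod 26 = 19 = T
  H(7) - T(19) = (7-19) mod 26 = 14 = O
Plaintext: CRYPTO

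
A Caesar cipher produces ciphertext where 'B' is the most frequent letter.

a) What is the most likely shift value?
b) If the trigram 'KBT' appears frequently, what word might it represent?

Step 1: In English, 'E' is the most frequent letter (12.7%).
Step 2: The most frequent ciphertext letter is 'B' (position 1).
Step 3: Shift = (1 - 4) mod 26 = 23.
Step 4: Decrypt 'KBT' by shifting back 23:
  K -> N
  B -> E
  T -> W
Step 5: 'KBT' decrypts to 'NEW'.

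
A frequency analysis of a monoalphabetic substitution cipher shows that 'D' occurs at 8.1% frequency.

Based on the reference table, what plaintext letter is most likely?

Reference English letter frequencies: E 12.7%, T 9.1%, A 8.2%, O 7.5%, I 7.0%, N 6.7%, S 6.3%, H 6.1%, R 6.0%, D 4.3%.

Step 1: The observed frequency is 8.1%.
Step 2: Compare with English frequencies:
  E: 12.7% (difference: 4.6%)
  T: 9.1% (difference: 1.0%)
  A: 8.2% (difference: 0.1%) <-- closest
  O: 7.5% (difference: 0.6%)
  I: 7.0% (difference: 1.1%)
  N: 6.7% (difference: 1.4%)
  S: 6.3% (difference: 1.8%)
  H: 6.1% (difference: 2.0%)
  R: 6.0% (difference: 2.1%)
  D: 4.3% (difference: 3.8%)
Step 3: 'D' most likely represents 'A' (frequency 8.2%).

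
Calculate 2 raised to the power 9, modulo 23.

Step 1: Compute 2^9 mod 23 step by step, reducing modulo 23 at each step.
  2^1 mod 23 = 2
  2^2 mod 23 = (2 * 2) mod 23 = 4
  2^3 mod 23 = (4 * 2) mod 23 = 8
  2^4 mod 23 = (8 * 2) mod 23 = 16
  2^5 mod 23 = (16 * 2) mod 23 = 9
  2^6 mod 23 = (9 * 2) mod 23 = 18
  2^7 mod 23 = (18 * 2) mod 23 = 13
  2^8 mod 23 = (13 * 2) mod 23 = 3
  2^9 mod 23 = (3 * 2) mod 23 = 6
Step 2: Result = 6.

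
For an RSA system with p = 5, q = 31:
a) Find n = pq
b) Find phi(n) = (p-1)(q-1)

Step 1: n = p * q = 5 * 31 = 155.
Step 2: phi(n) = (p-1)(q-1) = 4 * 30 = 120.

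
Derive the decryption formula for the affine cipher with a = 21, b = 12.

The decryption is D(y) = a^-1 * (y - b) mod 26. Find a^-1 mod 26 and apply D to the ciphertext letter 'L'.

Step 1: Find a^-1, the modular inverse of 21 mod 26.
Step 2: We need 21 * a^-1 = 1 (mod 26).
Step 3: 21 * 5 = 105 = 4 * 26 + 1, so a^-1 = 5.
Step 4: D(y) = 5(y - 12) mod 26.
Step 5: Apply to 'L' (y = 11): D(11) = 5 * (11 - 12) mod 26 = 5 * -1 mod 26 = 21 -> 'V'.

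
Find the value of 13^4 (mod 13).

Step 1: Compute 13^4 mod 13 step by step, reducing modulo 13 at each step.
  13^1 mod 13 = 0
  13^2 mod 13 = (0 * 13) mod 13 = 0
  13^3 mod 13 = (0 * 13) mod 13 = 0
  13^4 mod 13 = (0 * 13) mod 13 = 0
Step 2: Result = 0.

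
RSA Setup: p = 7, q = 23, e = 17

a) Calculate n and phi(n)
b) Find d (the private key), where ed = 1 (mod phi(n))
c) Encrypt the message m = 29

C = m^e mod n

Step 1: n = 7 * 23 = 161.
Step 2: phi(n) = (7-1)(23-1) = 6 * 22 = 132.
Step 3: Find d = 17^(-1) mod 132 = 101.
  Verify: 17 * 101 = 1717 = 1 (mod 132).
Step 4: C = 29^17 mod 161 = 127.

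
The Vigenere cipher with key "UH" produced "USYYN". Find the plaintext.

Step 1: Extend key: UHUHU
Step 2: Decrypt each letter (c - k) mod 26:
  U(20) - U(20) = (20-20) mod 26 = 0 = A
  S(18) - H(7) = (18-7) mod 26 = 11 = L
  Y(24) - U(20) = (24-20) mod 26 = 4 = E
  Y(24) - H(7) = (24-7) mod 26 = 17 = R
  N(13) - U(20) = (13-20) mod 26 = 19 = T
Plaintext: ALERT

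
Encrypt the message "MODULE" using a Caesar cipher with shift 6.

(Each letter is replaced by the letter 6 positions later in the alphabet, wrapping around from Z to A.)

Step 1: For each letter, shift forward by 6 positions (mod 26).
  M (position 12) -> position (12+6) mod 26 = 18 -> S
  O (position 14) -> position (14+6) mod 26 = 20 -> U
  D (position 3) -> position (3+6) mod 26 = 9 -> J
  U (position 20) -> position (20+6) mod 26 = 0 -> A
  L (position 11) -> position (11+6) mod 26 = 17 -> R
  E (position 4) -> position (4+6) mod 26 = 10 -> K
Result: SUJARK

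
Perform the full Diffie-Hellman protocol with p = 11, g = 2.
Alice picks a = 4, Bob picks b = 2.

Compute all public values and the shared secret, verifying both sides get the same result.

Step 1: A = g^a mod p = 2^4 mod 11 = 5.
Step 2: B = g^b mod p = 2^2 mod 11 = 4.
Step 3: Alice computes s = B^a mod p = 4^4 mod 11 = 3.
Step 4: Bob computes s = A^b mod p = 5^2 mod 11 = 3.
Both sides agree: shared secret = 3.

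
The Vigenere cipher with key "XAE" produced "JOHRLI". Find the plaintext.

Step 1: Extend key: XAEXAE
Step 2: Decrypt each letter (c - k) mod 26:
  J(9) - X(23) = (9-23) mod 26 = 12 = M
  O(14) - A(0) = (14-0) mod 26 = 14 = O
  H(7) - E(4) = (7-4) mod 26 = 3 = D
  R(17) - X(23) = (17-23) mod 26 = 20 = U
  L(11) - A(0) = (11-0) mod 26 = 11 = L
  I(8) - E(4) = (8-4) mod 26 = 4 = E
Plaintext: MODULE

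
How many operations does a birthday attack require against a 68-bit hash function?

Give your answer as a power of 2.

Step 1: The birthday paradox gives collision probability ~50% after sqrt(2^n) = 2^(n/2) hashes.
Step 2: For 68-bit output: 2^(68/2) = 2^34.
Step 3: Approximately 2^34 hash computations needed.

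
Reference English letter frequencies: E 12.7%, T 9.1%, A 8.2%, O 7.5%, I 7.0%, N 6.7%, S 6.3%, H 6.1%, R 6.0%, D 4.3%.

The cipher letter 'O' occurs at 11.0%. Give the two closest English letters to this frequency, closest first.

Step 1: Observed frequency of 'O' is 11.0%.
Step 2: Compute distances to each reference frequency and sort:
  E (12.7%): difference = 1.7% <-- BEST
  T (9.1%): difference = 1.9% <-- RUNNER-UP
  A (8.2%): difference = 2.8%
  O (7.5%): difference = 3.5%
  I (7.0%): difference = 4.0%
Step 3: Most likely is 'E' (12.7%, diff 1.7%); second most likely is 'T' (9.1%, diff 1.9%).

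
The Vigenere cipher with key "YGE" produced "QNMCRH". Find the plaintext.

Step 1: Extend key: YGEYGE
Step 2: Decrypt each letter (c - k) mod 26:
  Q(16) - Y(24) = (16-24) mod 26 = 18 = S
  N(13) - G(6) = (13-6) mod 26 = 7 = H
  M(12) - E(4) = (12-4) mod 26 = 8 = I
  C(2) - Y(24) = (2-24) mod 26 = 4 = E
  R(17) - G(6) = (17-6) mod 26 = 11 = L
  H(7) - E(4) = (7-4) mod 26 = 3 = D
Plaintext: SHIELD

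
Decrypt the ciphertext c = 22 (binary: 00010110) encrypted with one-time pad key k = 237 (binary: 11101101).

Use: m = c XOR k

Step 1: XOR ciphertext with key:
  Ciphertext: 00010110
  Key:        11101101
  XOR:        11111011
Step 2: Plaintext = 11111011 = 251 in decimal.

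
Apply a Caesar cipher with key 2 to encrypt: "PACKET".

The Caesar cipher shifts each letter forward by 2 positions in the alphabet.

Step 1: For each letter, shift forward by 2 positions (mod 26).
  P (position 15) -> position (15+2) mod 26 = 17 -> R
  A (position 0) -> position (0+2) mod 26 = 2 -> C
  C (position 2) -> position (2+2) mod 26 = 4 -> E
  K (position 10) -> position (10+2) mod 26 = 12 -> M
  E (position 4) -> position (4+2) mod 26 = 6 -> G
  T (position 19) -> position (19+2) mod 26 = 21 -> V
Result: RCEMGV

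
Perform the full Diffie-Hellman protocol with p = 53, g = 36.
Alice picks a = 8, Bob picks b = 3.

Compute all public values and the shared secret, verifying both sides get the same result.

Step 1: A = g^a mod p = 36^8 mod 53 = 49.
Step 2: B = g^b mod p = 36^3 mod 53 = 16.
Step 3: Alice computes s = B^a mod p = 16^8 mod 53 = 42.
Step 4: Bob computes s = A^b mod p = 49^3 mod 53 = 42.
Both sides agree: shared secret = 42.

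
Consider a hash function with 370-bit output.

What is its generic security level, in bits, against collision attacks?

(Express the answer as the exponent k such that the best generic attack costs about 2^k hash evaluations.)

Step 1: The hash has a 370-bit output.
Step 2: Collision resistance means it should be infeasible to find any x != y with h(x) = h(y).
By the birthday bound, a generic collision search succeeds after about sqrt(2^370) = 2^(370/2) = 2^185 evaluations.
Step 3: Security level = 185 bits.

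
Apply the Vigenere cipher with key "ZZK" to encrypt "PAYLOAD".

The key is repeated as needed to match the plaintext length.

Step 1: Repeat key to match plaintext length:
  Plaintext: PAYLOAD
  Key:       ZZKZZKZ
Step 2: Encrypt each letter:
  P(15) + Z(25) = (15+25) mod 26 = 14 = O
  A(0) + Z(25) = (0+25) mod 26 = 25 = Z
  Y(24) + K(10) = (24+10) mod 26 = 8 = I
  L(11) + Z(25) = (11+25) mod 26 = 10 = K
  O(14) + Z(25) = (14+25) mod 26 = 13 = N
  A(0) + K(10) = (0+10) mod 26 = 10 = K
  D(3) + Z(25) = (3+25) mod 26 = 2 = C
Ciphertext: OZIKNKC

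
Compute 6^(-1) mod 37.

Step 1: We need x such that 6 * x = 1 (mod 37).
Step 2: Using the extended Euclidean algorithm or trial:
  6 * 31 = 186 = 5 * 37 + 1.
Step 3: Since 186 mod 37 = 1, the inverse is x = 31.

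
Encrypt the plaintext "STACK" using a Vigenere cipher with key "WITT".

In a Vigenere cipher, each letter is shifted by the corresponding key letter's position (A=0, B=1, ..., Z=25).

Step 1: Repeat key to match plaintext length:
  Plaintext: STACK
  Key:       WITTW
Step 2: Encrypt each letter:
  S(18) + W(22) = (18+22) mod 26 = 14 = O
  T(19) + I(8) = (19+8) mod 26 = 1 = B
  A(0) + T(19) = (0+19) mod 26 = 19 = T
  C(2) + T(19) = (2+19) mod 26 = 21 = V
  K(10) + W(22) = (10+22) mod 26 = 6 = G
Ciphertext: OBTVG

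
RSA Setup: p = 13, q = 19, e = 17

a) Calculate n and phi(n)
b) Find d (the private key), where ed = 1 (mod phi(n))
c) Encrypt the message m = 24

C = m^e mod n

Step 1: n = 13 * 19 = 247.
Step 2: phi(n) = (13-1)(19-1) = 12 * 18 = 216.
Step 3: Find d = 17^(-1) mod 216 = 89.
  Verify: 17 * 89 = 1513 = 1 (mod 216).
Step 4: C = 24^17 mod 247 = 137.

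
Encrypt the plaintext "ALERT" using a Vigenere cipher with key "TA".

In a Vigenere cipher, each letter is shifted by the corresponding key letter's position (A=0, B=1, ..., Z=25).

Step 1: Repeat key to match plaintext length:
  Plaintext: ALERT
  Key:       TATAT
Step 2: Encrypt each letter:
  A(0) + T(19) = (0+19) mod 26 = 19 = T
  L(11) + A(0) = (11+0) mod 26 = 11 = L
  E(4) + T(19) = (4+19) mod 26 = 23 = X
  R(17) + A(0) = (17+0) mod 26 = 17 = R
  T(19) + T(19) = (19+19) mod 26 = 12 = M
Ciphertext: TLXRM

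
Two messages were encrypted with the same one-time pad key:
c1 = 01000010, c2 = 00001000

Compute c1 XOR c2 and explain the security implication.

Step 1: c1 XOR c2 = (m1 XOR k) XOR (m2 XOR k).
Step 2: By XOR associativity/commutativity: = m1 XOR m2 XOR k XOR k = m1 XOR m2.
Step 3: 01000010 XOR 00001000 = 01001010 = 74.
Step 4: The key cancels out! An attacker learns m1 XOR m2 = 74, revealing the relationship between plaintexts.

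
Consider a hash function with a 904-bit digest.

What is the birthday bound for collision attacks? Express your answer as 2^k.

Step 1: The birthday paradox gives collision probability ~50% after sqrt(2^n) = 2^(n/2) hashes.
Step 2: For 904-bit output: 2^(904/2) = 2^452.
Step 3: Approximately 2^452 hash computations needed.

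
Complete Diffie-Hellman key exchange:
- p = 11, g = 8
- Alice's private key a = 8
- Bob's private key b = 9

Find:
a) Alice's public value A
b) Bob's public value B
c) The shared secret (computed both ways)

Step 1: A = g^a mod p = 8^8 mod 11 = 5.
Step 2: B = g^b mod p = 8^9 mod 11 = 7.
Step 3: Alice computes s = B^a mod p = 7^8 mod 11 = 9.
Step 4: Bob computes s = A^b mod p = 5^9 mod 11 = 9.
Both sides agree: shared secret = 9.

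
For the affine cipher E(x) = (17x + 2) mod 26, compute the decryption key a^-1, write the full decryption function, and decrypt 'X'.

Step 1: Find a^-1, the modular inverse of 17 mod 26.
Step 2: We need 17 * a^-1 = 1 (mod 26).
Step 3: 17 * 23 = 391 = 15 * 26 + 1, so a^-1 = 23.
Step 4: D(y) = 23(y - 2) mod 26.
Step 5: Apply to 'X' (y = 23): D(23) = 23 * (23 - 2) mod 26 = 23 * 21 mod 26 = 15 -> 'P'.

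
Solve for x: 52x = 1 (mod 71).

Step 1: We need x such that 52 * x = 1 (mod 71).
Step 2: Using the extended Euclidean algorithm or trial:
  52 * 56 = 2912 = 41 * 71 + 1.
Step 3: Since 2912 mod 71 = 1, the inverse is x = 56.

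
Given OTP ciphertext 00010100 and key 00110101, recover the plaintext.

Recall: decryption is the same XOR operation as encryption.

Step 1: XOR ciphertext with key:
  Ciphertext: 00010100
  Key:        00110101
  XOR:        00100001
Step 2: Plaintext = 00100001 = 33 in decimal.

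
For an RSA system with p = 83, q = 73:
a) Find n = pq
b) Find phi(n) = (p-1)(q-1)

Step 1: n = p * q = 83 * 73 = 6059.
Step 2: phi(n) = (p-1)(q-1) = 82 * 72 = 5904.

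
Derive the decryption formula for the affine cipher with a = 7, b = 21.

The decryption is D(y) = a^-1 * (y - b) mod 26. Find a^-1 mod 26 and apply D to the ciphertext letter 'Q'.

Step 1: Find a^-1, the modular inverse of 7 mod 26.
Step 2: We need 7 * a^-1 = 1 (mod 26).
Step 3: 7 * 15 = 105 = 4 * 26 + 1, so a^-1 = 15.
Step 4: D(y) = 15(y - 21) mod 26.
Step 5: Apply to 'Q' (y = 16): D(16) = 15 * (16 - 21) mod 26 = 15 * -5 mod 26 = 3 -> 'D'.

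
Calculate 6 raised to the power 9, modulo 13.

Step 1: Compute 6^9 mod 13 step by step, reducing modulo 13 at each step.
  6^1 mod 13 = 6
  6^2 mod 13 = (6 * 6) mod 13 = 10
  6^3 mod 13 = (10 * 6) mod 13 = 8
  6^4 mod 13 = (8 * 6) mod 13 = 9
  6^5 mod 13 = (9 * 6) mod 13 = 2
  6^6 mod 13 = (2 * 6) mod 13 = 12
  6^7 mod 13 = (12 * 6) mod 13 = 7
  6^8 mod 13 = (7 * 6) mod 13 = 3
  6^9 mod 13 = (3 * 6) mod 13 = 5
Step 2: Result = 5.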